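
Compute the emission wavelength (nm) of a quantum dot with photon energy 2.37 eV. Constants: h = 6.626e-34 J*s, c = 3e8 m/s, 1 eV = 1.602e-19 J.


Convert energy: E = 2.37 eV = 2.37 * 1.602e-19 = 3.79674e-19 J
lambda = h*c / E = 6.626e-34 * 3e8 / 3.79674e-19
lambda = 5.23554e-07 m = 523.6 nm

523.6


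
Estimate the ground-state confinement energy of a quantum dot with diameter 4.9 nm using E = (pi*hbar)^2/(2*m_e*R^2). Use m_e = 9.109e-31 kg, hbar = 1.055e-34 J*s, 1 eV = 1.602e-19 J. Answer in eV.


Radius R = 4.9/2 = 2.45 nm = 2.45e-09 m
E = (pi * 1.055e-34)^2 / (2 * 9.109e-31 * (2.45e-09)^2)
E(J) = 1.00455e-20
E = E(J) / 1.602e-19 = 0.0627 eV

0.0627


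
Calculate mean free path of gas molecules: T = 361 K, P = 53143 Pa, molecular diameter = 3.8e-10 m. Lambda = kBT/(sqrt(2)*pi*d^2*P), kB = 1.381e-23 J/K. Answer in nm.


Mean free path: lambda = kB*T / (sqrt(2) * pi * d^2 * P)
lambda = 1.381e-23 * 361 / (sqrt(2) * pi * (3.8e-10)^2 * 53143)
lambda = 1.46225e-07 m
lambda = 146.23 nm

146.23


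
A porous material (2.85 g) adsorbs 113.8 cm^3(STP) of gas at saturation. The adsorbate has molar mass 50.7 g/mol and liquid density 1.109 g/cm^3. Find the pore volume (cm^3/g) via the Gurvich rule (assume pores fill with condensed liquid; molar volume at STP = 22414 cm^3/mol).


Moles adsorbed n = V_ads / 22414 = 113.8 / 22414 = 5.077184e-03 mol
Liquid volume V_liq = n * M / rho_liq = 5.077184e-03 * 50.7 / 1.109 = 0.23211 cm^3
Specific pore volume V_pore = V_liq / m_sample = 0.23211 / 2.85
V_pore = 0.0814 cm^3/g

0.0814


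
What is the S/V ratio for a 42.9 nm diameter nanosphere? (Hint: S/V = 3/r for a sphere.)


Radius r = 42.9/2 = 21.45 nm
S/V = 3 / r = 3 / 21.45
S/V = 0.1399 nm^-1

0.1399


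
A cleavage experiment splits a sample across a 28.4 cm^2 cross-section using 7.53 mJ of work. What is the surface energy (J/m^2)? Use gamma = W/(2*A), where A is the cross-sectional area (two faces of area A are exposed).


Convert: A = 28.4 cm^2 = 0.00284 m^2, W = 7.53 mJ = 0.00753 J
Cleaving exposes two faces of area A, so total new surface = 2*A and gamma = W / (2*A)
gamma = 0.00753 / (2 * 0.00284)
gamma = 1.326 J/m^2

1.326


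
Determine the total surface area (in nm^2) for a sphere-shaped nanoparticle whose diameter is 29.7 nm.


Radius r = 29.7/2 = 14.85 nm
Surface area SA = 4 * pi * r^2
SA = 4 * pi * (14.85)^2
SA = 2771.17 nm^2

2771.17


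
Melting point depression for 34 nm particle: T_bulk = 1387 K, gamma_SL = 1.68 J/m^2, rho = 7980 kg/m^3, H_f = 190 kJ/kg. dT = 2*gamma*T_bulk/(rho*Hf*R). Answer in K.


Radius R = 34/2 = 17 nm = 1.7e-08 m
Convert H_f = 190 kJ/kg = 190000 J/kg
dT = 2 * gamma_SL * T_bulk / (rho * H_f * R)
dT = 2 * 1.68 * 1387 / (7980 * 190000 * 1.7e-08)
dT = 180.8 K

180.8


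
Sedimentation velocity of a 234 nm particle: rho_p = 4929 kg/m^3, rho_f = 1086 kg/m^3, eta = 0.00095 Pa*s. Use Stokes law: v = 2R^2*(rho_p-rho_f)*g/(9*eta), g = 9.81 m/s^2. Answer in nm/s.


Radius R = 234/2 nm = 1.17e-07 m
Density difference = 4929 - 1086 = 3843 kg/m^3
v = 2 * R^2 * (rho_p - rho_f) * g / (9 * eta)
v = 2 * (1.17e-07)^2 * 3843 * 9.81 / (9 * 0.00095)
v = 1.20719e-07 m/s = 120.7188 nm/s

120.7188


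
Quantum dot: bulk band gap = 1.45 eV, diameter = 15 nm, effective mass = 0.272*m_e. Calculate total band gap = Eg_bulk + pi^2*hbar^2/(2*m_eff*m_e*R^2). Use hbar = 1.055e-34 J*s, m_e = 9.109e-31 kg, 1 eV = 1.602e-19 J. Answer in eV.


Radius R = 15/2 nm = 7.5e-09 m
Confinement energy dE = pi^2 * hbar^2 / (2 * m_eff * m_e * R^2)
dE = pi^2 * (1.055e-34)^2 / (2 * 0.272 * 9.109e-31 * (7.5e-09)^2) J, divided by 1.602e-19 J/eV
dE = 0.0246 eV
Total band gap = E_g(bulk) + dE = 1.45 + 0.0246 = 1.4746 eV

1.4746


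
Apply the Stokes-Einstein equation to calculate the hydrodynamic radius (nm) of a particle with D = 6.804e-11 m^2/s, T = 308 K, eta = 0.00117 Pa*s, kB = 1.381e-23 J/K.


Stokes-Einstein: R = kB*T / (6*pi*eta*D)
R = 1.381e-23 * 308 / (6 * pi * 0.00117 * 6.804e-11)
R = 2.83461e-09 m = 2.83 nm

2.83


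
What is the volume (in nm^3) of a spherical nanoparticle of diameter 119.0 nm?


Radius r = 119.0/2 = 59.5 nm
Volume V = (4/3) * pi * r^3
V = (4/3) * pi * (59.5)^3
V = 882347.19 nm^3

882347.19


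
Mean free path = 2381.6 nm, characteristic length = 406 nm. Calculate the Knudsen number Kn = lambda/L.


Knudsen number Kn = lambda / L
Kn = 2381.6 / 406
Kn = 5.866

5.866


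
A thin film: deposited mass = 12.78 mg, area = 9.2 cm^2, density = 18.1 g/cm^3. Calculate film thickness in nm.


Convert: m = 12.78 mg = 1.2780e-05 kg, A = 9.2 cm^2 = 9.2000e-04 m^2, rho = 18.1 g/cm^3 = 18100 kg/m^3
t = m / (A * rho)
t = 1.2780e-05 / (9.2000e-04 * 18100)
t = 7.6748e-07 m = 767.5 nm

767.5


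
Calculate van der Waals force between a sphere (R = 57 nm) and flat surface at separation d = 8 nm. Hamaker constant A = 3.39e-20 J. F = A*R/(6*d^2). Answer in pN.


Convert to SI: R = 57 nm = 5.7e-08 m, d = 8 nm = 8e-09 m
F = A * R / (6 * d^2)
F = 3.39e-20 * 5.7e-08 / (6 * (8e-09)^2)
F = 5.03203e-12 N = 5.032 pN

5.032


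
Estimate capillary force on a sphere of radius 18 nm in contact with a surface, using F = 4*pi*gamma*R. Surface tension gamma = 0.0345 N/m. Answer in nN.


Convert radius: R = 18 nm = 1.8e-08 m
F = 4 * pi * gamma * R
F = 4 * pi * 0.0345 * 1.8e-08
F = 7.80372e-09 N = 7.8037 nN

7.8037


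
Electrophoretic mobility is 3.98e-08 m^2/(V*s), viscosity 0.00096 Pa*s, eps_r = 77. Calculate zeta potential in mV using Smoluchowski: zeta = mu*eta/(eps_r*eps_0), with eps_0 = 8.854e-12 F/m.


Smoluchowski equation: zeta = mu * eta / (eps_r * eps_0)
zeta = 3.98e-08 * 0.00096 / (77 * 8.854e-12)
zeta = 0.056043 V = 56.04 mV

56.04


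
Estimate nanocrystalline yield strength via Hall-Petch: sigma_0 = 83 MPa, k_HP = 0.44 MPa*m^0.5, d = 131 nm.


d = 131 nm = 1.31e-07 m
sqrt(d) = 0.0003619392
Hall-Petch contribution = k / sqrt(d) = 0.44 / 0.0003619392 = 1215.7 MPa
sigma = sigma_0 + k/sqrt(d) = 83 + 1215.7 = 1298.7 MPa

1298.7


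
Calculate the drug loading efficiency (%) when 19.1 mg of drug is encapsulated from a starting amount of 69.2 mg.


Drug loading efficiency = (drug loaded / drug initial) * 100
DLE = 19.1 / 69.2 * 100
DLE = 0.276 * 100
DLE = 27.6%

27.6


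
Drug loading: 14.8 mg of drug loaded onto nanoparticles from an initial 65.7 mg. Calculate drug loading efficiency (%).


Drug loading efficiency = (drug loaded / drug initial) * 100
DLE = 14.8 / 65.7 * 100
DLE = 0.2253 * 100
DLE = 22.53%

22.53


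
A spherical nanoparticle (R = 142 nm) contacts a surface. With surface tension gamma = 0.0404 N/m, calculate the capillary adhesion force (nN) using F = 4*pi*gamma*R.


Convert radius: R = 142 nm = 1.42e-07 m
F = 4 * pi * gamma * R
F = 4 * pi * 0.0404 * 1.42e-07
F = 7.20908e-08 N = 72.0908 nN

72.0908


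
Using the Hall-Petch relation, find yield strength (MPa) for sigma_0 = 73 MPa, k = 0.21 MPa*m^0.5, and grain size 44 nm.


d = 44 nm = 4.4e-08 m
sqrt(d) = 0.0002097618
Hall-Petch contribution = k / sqrt(d) = 0.21 / 0.0002097618 = 1001.1 MPa
sigma = sigma_0 + k/sqrt(d) = 73 + 1001.1 = 1074.1 MPa

1074.1


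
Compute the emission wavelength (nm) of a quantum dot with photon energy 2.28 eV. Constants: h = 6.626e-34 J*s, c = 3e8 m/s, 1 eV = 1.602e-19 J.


Convert energy: E = 2.28 eV = 2.28 * 1.602e-19 = 3.65256e-19 J
lambda = h*c / E = 6.626e-34 * 3e8 / 3.65256e-19
lambda = 5.44221e-07 m = 544.2 nm

544.2


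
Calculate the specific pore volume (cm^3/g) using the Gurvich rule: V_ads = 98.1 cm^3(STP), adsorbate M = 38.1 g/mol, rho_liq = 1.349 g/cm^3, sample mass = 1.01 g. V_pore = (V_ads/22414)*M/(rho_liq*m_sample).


Moles adsorbed n = V_ads / 22414 = 98.1 / 22414 = 4.376729e-03 mol
Liquid volume V_liq = n * M / rho_liq = 4.376729e-03 * 38.1 / 1.349 = 0.12361 cm^3
Specific pore volume V_pore = V_liq / m_sample = 0.12361 / 1.01
V_pore = 0.1224 cm^3/g

0.1224


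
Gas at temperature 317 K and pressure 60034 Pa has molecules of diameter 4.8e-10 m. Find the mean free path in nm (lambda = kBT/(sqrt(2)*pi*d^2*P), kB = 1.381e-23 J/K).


Mean free path: lambda = kB*T / (sqrt(2) * pi * d^2 * P)
lambda = 1.381e-23 * 317 / (sqrt(2) * pi * (4.8e-10)^2 * 60034)
lambda = 7.12374e-08 m
lambda = 71.24 nm

71.24


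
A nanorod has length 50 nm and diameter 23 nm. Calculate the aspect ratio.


Aspect ratio AR = length / diameter
AR = 50 / 23
AR = 2.17

2.17


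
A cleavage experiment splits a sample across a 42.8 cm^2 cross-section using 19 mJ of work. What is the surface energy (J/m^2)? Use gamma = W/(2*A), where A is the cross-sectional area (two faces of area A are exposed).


Convert: A = 42.8 cm^2 = 0.00428 m^2, W = 19 mJ = 0.019 J
Cleaving exposes two faces of area A, so total new surface = 2*A and gamma = W / (2*A)
gamma = 0.019 / (2 * 0.00428)
gamma = 2.22 J/m^2

2.22


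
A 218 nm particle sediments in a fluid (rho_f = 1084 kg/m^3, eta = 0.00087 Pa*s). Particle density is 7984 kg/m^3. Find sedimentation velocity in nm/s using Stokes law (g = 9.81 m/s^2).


Radius R = 218/2 nm = 1.09e-07 m
Density difference = 7984 - 1084 = 6900 kg/m^3
v = 2 * R^2 * (rho_p - rho_f) * g / (9 * eta)
v = 2 * (1.09e-07)^2 * 6900 * 9.81 / (9 * 0.00087)
v = 2.05418e-07 m/s = 205.4184 nm/s

205.4184


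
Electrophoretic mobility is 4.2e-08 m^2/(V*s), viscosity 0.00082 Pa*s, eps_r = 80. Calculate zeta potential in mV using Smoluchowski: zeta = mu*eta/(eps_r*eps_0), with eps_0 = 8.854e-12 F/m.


Smoluchowski equation: zeta = mu * eta / (eps_r * eps_0)
zeta = 4.2e-08 * 0.00082 / (80 * 8.854e-12)
zeta = 0.048622 V = 48.62 mV

48.62


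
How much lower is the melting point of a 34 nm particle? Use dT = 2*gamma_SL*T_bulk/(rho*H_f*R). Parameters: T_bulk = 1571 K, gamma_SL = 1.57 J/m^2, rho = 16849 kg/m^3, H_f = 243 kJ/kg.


Radius R = 34/2 = 17 nm = 1.7e-08 m
Convert H_f = 243 kJ/kg = 243000 J/kg
dT = 2 * gamma_SL * T_bulk / (rho * H_f * R)
dT = 2 * 1.57 * 1571 / (16849 * 243000 * 1.7e-08)
dT = 70.9 K

70.9


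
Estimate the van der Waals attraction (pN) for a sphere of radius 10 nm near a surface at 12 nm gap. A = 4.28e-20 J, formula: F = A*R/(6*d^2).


Convert to SI: R = 10 nm = 1e-08 m, d = 12 nm = 1.2e-08 m
F = A * R / (6 * d^2)
F = 4.28e-20 * 1e-08 / (6 * (1.2e-08)^2)
F = 4.9537e-13 N = 0.495 pN

0.495


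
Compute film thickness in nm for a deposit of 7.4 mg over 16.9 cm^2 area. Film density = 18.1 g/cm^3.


Convert: m = 7.4 mg = 7.4000e-06 kg, A = 16.9 cm^2 = 1.6900e-03 m^2, rho = 18.1 g/cm^3 = 18100 kg/m^3
t = m / (A * rho)
t = 7.4000e-06 / (1.6900e-03 * 18100)
t = 2.4192e-07 m = 241.9 nm

241.9


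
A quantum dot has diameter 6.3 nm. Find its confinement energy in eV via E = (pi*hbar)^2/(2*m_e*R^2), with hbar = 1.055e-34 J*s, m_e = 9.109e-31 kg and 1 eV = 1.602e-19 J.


Radius R = 6.3/2 = 3.15 nm = 3.15e-09 m
E = (pi * 1.055e-34)^2 / (2 * 9.109e-31 * (3.15e-09)^2)
E(J) = 6.07691e-21
E = E(J) / 1.602e-19 = 0.0379 eV

0.0379


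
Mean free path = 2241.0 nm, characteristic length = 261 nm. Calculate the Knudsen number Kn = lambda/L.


Knudsen number Kn = lambda / L
Kn = 2241.0 / 261
Kn = 8.5862

8.5862


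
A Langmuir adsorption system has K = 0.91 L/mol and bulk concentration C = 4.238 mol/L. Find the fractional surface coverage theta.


Langmuir isotherm: theta = K*C / (1 + K*C)
K*C = 0.91 * 4.238 = 3.85658
theta = 3.85658 / (1 + 3.85658) = 3.85658 / 4.85658
theta = 0.7941

0.7941


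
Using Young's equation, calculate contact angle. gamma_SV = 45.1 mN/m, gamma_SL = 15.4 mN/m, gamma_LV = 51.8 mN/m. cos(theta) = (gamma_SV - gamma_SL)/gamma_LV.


cos(theta) = (gamma_SV - gamma_SL) / gamma_LV
cos(theta) = (45.1 - 15.4) / 51.8
cos(theta) = 0.573359
theta = arccos(0.573359) = 55.02 degrees

55.02


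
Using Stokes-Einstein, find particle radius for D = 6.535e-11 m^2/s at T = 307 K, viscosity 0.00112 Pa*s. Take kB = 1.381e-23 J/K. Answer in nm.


Stokes-Einstein: R = kB*T / (6*pi*eta*D)
R = 1.381e-23 * 307 / (6 * pi * 0.00112 * 6.535e-11)
R = 3.07303e-09 m = 3.07 nm

3.07


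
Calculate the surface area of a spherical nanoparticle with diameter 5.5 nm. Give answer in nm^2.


Radius r = 5.5/2 = 2.75 nm
Surface area SA = 4 * pi * r^2
SA = 4 * pi * (2.75)^2
SA = 95.03 nm^2

95.03


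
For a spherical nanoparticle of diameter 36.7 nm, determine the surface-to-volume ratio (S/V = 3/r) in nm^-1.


Radius r = 36.7/2 = 18.35 nm
S/V = 3 / r = 3 / 18.35
S/V = 0.1635 nm^-1

0.1635


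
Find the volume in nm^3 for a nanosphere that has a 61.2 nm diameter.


Radius r = 61.2/2 = 30.6 nm
Volume V = (4/3) * pi * r^3
V = (4/3) * pi * (30.6)^3
V = 120019.8 nm^3

120019.8


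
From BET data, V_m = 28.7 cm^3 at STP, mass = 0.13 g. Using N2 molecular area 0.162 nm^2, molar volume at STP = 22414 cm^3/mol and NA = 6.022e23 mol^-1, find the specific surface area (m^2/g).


Number of moles in monolayer = V_m / 22414 = 28.7 / 22414 = 0.00128045
Number of molecules = moles * NA = 0.00128045 * 6.022e23
SA = molecules * sigma / mass
SA = (28.7 / 22414) * 6.022e23 * 0.162e-18 / 0.13
SA = 960.9 m^2/g

960.9


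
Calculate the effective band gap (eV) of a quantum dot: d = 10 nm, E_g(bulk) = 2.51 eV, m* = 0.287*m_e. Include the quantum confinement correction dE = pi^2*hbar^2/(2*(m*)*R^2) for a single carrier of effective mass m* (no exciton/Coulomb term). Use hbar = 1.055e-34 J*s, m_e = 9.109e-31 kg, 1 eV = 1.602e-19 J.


Radius R = 10/2 nm = 5e-09 m
Confinement energy dE = pi^2 * hbar^2 / (2 * m_eff * m_e * R^2)
dE = pi^2 * (1.055e-34)^2 / (2 * 0.287 * 9.109e-31 * (5e-09)^2) J, divided by 1.602e-19 J/eV
dE = 0.0525 eV
Total band gap = E_g(bulk) + dE = 2.51 + 0.0525 = 2.5625 eV

2.5625


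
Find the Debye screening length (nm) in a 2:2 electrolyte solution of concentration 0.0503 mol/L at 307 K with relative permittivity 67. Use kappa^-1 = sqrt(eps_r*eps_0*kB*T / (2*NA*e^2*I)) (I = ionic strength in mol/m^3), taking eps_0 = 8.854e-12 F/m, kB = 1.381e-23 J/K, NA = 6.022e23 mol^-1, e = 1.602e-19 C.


Ionic strength I = 0.0503 * 2^2 * 1000 = 201.2 mol/m^3
kappa^-1 = sqrt(67 * 8.854e-12 * 1.381e-23 * 307 / (2 * 6.022e23 * (1.602e-19)^2 * 201.2))
kappa^-1 = 0.636 nm

0.636


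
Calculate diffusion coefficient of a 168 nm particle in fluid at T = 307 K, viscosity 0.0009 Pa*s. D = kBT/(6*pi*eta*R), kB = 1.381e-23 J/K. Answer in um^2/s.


Radius R = 168/2 = 84 nm = 8.4e-08 m
D = kB*T / (6*pi*eta*R)
D = 1.381e-23 * 307 / (6 * pi * 0.0009 * 8.4e-08)
D = 2.97515e-12 m^2/s = 2.975 um^2/s

2.975


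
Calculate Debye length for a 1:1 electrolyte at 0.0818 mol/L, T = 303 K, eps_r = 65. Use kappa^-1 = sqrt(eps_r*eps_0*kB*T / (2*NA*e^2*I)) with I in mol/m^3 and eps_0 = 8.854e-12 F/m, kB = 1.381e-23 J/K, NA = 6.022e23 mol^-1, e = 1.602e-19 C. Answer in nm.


Ionic strength I = 0.0818 * 1^2 * 1000 = 81.8 mol/m^3
kappa^-1 = sqrt(65 * 8.854e-12 * 1.381e-23 * 303 / (2 * 6.022e23 * (1.602e-19)^2 * 81.8))
kappa^-1 = 0.976 nm

0.976


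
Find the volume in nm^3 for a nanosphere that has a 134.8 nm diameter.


Radius r = 134.8/2 = 67.4 nm
Volume V = (4/3) * pi * r^3
V = (4/3) * pi * (67.4)^3
V = 1282532.26 nm^3

1282532.26


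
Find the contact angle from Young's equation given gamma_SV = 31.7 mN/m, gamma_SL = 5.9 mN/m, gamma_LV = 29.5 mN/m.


cos(theta) = (gamma_SV - gamma_SL) / gamma_LV
cos(theta) = (31.7 - 5.9) / 29.5
cos(theta) = 0.874576
theta = arccos(0.874576) = 29.01 degrees

29.01


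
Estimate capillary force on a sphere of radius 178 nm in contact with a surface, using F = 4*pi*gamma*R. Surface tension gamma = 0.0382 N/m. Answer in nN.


Convert radius: R = 178 nm = 1.78e-07 m
F = 4 * pi * gamma * R
F = 4 * pi * 0.0382 * 1.78e-07
F = 8.54463e-08 N = 85.4463 nN

85.4463


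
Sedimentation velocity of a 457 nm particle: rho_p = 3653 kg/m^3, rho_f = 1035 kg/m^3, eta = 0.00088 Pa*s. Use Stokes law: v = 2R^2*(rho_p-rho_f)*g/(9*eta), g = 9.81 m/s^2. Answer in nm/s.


Radius R = 457/2 nm = 2.285e-07 m
Density difference = 3653 - 1035 = 2618 kg/m^3
v = 2 * R^2 * (rho_p - rho_f) * g / (9 * eta)
v = 2 * (2.285e-07)^2 * 2618 * 9.81 / (9 * 0.00088)
v = 3.38623e-07 m/s = 338.6225 nm/s

338.6225


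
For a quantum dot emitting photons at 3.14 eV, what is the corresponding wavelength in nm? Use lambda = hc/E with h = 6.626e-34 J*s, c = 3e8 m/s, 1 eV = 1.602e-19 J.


Convert energy: E = 3.14 eV = 3.14 * 1.602e-19 = 5.03028e-19 J
lambda = h*c / E = 6.626e-34 * 3e8 / 5.03028e-19
lambda = 3.95167e-07 m = 395.2 nm

395.2


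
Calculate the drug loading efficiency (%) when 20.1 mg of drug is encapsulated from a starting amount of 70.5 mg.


Drug loading efficiency = (drug loaded / drug initial) * 100
DLE = 20.1 / 70.5 * 100
DLE = 0.2851 * 100
DLE = 28.51%

28.51


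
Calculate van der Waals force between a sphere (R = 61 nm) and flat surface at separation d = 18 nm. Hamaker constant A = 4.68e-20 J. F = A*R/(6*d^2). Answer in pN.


Convert to SI: R = 61 nm = 6.1e-08 m, d = 18 nm = 1.8e-08 m
F = A * R / (6 * d^2)
F = 4.68e-20 * 6.1e-08 / (6 * (1.8e-08)^2)
F = 1.46852e-12 N = 1.469 pN

1.469


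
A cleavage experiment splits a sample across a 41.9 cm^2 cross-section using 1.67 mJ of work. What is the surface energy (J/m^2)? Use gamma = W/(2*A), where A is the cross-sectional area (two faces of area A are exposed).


Convert: A = 41.9 cm^2 = 0.00419 m^2, W = 1.67 mJ = 0.00167 J
Cleaving exposes two faces of area A, so total new surface = 2*A and gamma = W / (2*A)
gamma = 0.00167 / (2 * 0.00419)
gamma = 0.199 J/m^2

0.199


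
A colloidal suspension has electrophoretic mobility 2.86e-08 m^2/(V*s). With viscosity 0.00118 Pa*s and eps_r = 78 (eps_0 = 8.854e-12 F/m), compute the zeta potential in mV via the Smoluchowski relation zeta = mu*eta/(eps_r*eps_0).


Smoluchowski equation: zeta = mu * eta / (eps_r * eps_0)
zeta = 2.86e-08 * 0.00118 / (78 * 8.854e-12)
zeta = 0.048867 V = 48.87 mV

48.87


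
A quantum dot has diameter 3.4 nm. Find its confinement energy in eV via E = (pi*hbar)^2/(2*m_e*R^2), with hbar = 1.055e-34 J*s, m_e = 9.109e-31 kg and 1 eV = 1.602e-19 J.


Radius R = 3.4/2 = 1.7 nm = 1.7e-09 m
E = (pi * 1.055e-34)^2 / (2 * 9.109e-31 * (1.7e-09)^2)
E(J) = 2.08644e-20
E = E(J) / 1.602e-19 = 0.1302 eV

0.1302


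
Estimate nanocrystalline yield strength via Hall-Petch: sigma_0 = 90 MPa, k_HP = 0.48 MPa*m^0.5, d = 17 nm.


d = 17 nm = 1.7e-08 m
sqrt(d) = 0.000130384
Hall-Petch contribution = k / sqrt(d) = 0.48 / 0.000130384 = 3681.4 MPa
sigma = sigma_0 + k/sqrt(d) = 90 + 3681.4 = 3771.4 MPa

3771.4


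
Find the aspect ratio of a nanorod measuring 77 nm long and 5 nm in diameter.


Aspect ratio AR = length / diameter
AR = 77 / 5
AR = 15.4

15.4


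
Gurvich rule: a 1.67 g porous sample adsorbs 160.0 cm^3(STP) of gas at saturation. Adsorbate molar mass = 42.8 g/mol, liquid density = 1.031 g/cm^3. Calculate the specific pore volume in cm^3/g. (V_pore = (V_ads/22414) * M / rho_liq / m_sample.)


Moles adsorbed n = V_ads / 22414 = 160.0 / 22414 = 7.138396e-03 mol
Liquid volume V_liq = n * M / rho_liq = 7.138396e-03 * 42.8 / 1.031 = 0.29634 cm^3
Specific pore volume V_pore = V_liq / m_sample = 0.29634 / 1.67
V_pore = 0.1774 cm^3/g

0.1774


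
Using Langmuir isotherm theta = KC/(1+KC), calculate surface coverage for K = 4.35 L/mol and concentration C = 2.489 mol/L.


Langmuir isotherm: theta = K*C / (1 + K*C)
K*C = 4.35 * 2.489 = 10.82715
theta = 10.82715 / (1 + 10.82715) = 10.82715 / 11.82715
theta = 0.9154

0.9154


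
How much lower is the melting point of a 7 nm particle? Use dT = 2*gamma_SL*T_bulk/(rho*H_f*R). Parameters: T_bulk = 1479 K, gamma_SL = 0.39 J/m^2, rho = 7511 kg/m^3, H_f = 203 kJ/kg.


Radius R = 7/2 = 3.5 nm = 3.5e-09 m
Convert H_f = 203 kJ/kg = 203000 J/kg
dT = 2 * gamma_SL * T_bulk / (rho * H_f * R)
dT = 2 * 0.39 * 1479 / (7511 * 203000 * 3.5e-09)
dT = 216.2 K

216.2


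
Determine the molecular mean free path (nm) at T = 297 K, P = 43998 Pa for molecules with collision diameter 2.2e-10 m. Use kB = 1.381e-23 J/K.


Mean free path: lambda = kB*T / (sqrt(2) * pi * d^2 * P)
lambda = 1.381e-23 * 297 / (sqrt(2) * pi * (2.2e-10)^2 * 43998)
lambda = 4.33518e-07 m
lambda = 433.52 nm

433.52


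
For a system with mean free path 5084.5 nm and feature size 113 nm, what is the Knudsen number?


Knudsen number Kn = lambda / L
Kn = 5084.5 / 113
Kn = 44.9956

44.9956


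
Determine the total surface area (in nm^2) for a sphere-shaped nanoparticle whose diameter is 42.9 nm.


Radius r = 42.9/2 = 21.45 nm
Surface area SA = 4 * pi * r^2
SA = 4 * pi * (21.45)^2
SA = 5781.82 nm^2

5781.82


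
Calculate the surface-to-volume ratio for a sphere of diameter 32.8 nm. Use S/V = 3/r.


Radius r = 32.8/2 = 16.4 nm
S/V = 3 / r = 3 / 16.4
S/V = 0.1829 nm^-1

0.1829


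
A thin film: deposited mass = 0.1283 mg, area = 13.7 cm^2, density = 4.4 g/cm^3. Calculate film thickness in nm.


Convert: m = 0.1283 mg = 1.2830e-07 kg, A = 13.7 cm^2 = 1.3700e-03 m^2, rho = 4.4 g/cm^3 = 4400 kg/m^3
t = m / (A * rho)
t = 1.2830e-07 / (1.3700e-03 * 4400)
t = 2.1284e-08 m = 21.3 nm

21.3


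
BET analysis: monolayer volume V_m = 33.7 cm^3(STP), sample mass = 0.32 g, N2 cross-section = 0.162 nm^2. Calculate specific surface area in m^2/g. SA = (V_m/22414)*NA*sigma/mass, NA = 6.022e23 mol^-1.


Number of moles in monolayer = V_m / 22414 = 33.7 / 22414 = 0.00150352
Number of molecules = moles * NA = 0.00150352 * 6.022e23
SA = molecules * sigma / mass
SA = (33.7 / 22414) * 6.022e23 * 0.162e-18 / 0.32
SA = 458.4 m^2/g

458.4


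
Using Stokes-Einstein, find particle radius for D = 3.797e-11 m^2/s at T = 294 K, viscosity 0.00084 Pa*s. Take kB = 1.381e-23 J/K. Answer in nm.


Stokes-Einstein: R = kB*T / (6*pi*eta*D)
R = 1.381e-23 * 294 / (6 * pi * 0.00084 * 3.797e-11)
R = 6.75336e-09 m = 6.75 nm

6.75


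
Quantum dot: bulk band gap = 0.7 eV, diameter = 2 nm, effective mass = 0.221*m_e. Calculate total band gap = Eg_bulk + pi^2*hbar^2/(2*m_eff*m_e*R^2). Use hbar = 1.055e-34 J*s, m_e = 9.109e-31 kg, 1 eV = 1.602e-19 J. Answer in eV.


Radius R = 2/2 nm = 1e-09 m
Confinement energy dE = pi^2 * hbar^2 / (2 * m_eff * m_e * R^2)
dE = pi^2 * (1.055e-34)^2 / (2 * 0.221 * 9.109e-31 * (1e-09)^2) J, divided by 1.602e-19 J/eV
dE = 1.7031 eV
Total band gap = E_g(bulk) + dE = 0.7 + 1.7031 = 2.4031 eV

2.4031


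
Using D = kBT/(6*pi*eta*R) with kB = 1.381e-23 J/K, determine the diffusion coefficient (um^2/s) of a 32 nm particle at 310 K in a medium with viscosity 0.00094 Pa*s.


Radius R = 32/2 = 16 nm = 1.6e-08 m
D = kB*T / (6*pi*eta*R)
D = 1.381e-23 * 310 / (6 * pi * 0.00094 * 1.6e-08)
D = 1.5101e-11 m^2/s = 15.101 um^2/s

15.101


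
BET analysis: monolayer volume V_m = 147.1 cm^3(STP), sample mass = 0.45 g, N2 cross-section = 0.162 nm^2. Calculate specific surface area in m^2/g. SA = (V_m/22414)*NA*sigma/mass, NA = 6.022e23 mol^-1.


Number of moles in monolayer = V_m / 22414 = 147.1 / 22414 = 0.00656286
Number of molecules = moles * NA = 0.00656286 * 6.022e23
SA = molecules * sigma / mass
SA = (147.1 / 22414) * 6.022e23 * 0.162e-18 / 0.45
SA = 1422.8 m^2/g

1422.8


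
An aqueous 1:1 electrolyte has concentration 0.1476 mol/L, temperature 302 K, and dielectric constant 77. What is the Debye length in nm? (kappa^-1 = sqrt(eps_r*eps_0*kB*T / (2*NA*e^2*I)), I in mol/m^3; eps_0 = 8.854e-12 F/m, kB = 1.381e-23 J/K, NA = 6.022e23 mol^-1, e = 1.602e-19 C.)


Ionic strength I = 0.1476 * 1^2 * 1000 = 147.6 mol/m^3
kappa^-1 = sqrt(77 * 8.854e-12 * 1.381e-23 * 302 / (2 * 6.022e23 * (1.602e-19)^2 * 147.6))
kappa^-1 = 0.789 nm

0.789


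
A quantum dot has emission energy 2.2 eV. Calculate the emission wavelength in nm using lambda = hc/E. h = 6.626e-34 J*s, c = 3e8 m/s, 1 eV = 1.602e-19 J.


Convert energy: E = 2.2 eV = 2.2 * 1.602e-19 = 3.5244e-19 J
lambda = h*c / E = 6.626e-34 * 3e8 / 3.5244e-19
lambda = 5.64011e-07 m = 564.0 nm

564.0


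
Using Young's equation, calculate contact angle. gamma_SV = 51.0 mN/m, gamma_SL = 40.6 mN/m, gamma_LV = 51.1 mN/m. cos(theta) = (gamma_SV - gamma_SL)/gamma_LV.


cos(theta) = (gamma_SV - gamma_SL) / gamma_LV
cos(theta) = (51.0 - 40.6) / 51.1
cos(theta) = 0.203523
theta = arccos(0.203523) = 78.26 degrees

78.26


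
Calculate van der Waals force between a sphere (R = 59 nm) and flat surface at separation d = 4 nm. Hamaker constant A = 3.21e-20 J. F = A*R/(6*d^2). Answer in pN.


Convert to SI: R = 59 nm = 5.9e-08 m, d = 4 nm = 4e-09 m
F = A * R / (6 * d^2)
F = 3.21e-20 * 5.9e-08 / (6 * (4e-09)^2)
F = 1.97281e-11 N = 19.728 pN

19.728


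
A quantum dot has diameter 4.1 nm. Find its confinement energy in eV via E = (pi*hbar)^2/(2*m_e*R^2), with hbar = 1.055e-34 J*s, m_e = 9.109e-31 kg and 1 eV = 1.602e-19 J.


Radius R = 4.1/2 = 2.05 nm = 2.05e-09 m
E = (pi * 1.055e-34)^2 / (2 * 9.109e-31 * (2.05e-09)^2)
E(J) = 1.43482e-20
E = E(J) / 1.602e-19 = 0.0896 eV

0.0896


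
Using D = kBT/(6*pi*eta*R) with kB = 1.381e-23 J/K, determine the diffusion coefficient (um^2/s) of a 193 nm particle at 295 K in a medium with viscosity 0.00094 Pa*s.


Radius R = 193/2 = 96.5 nm = 9.65e-08 m
D = kB*T / (6*pi*eta*R)
D = 1.381e-23 * 295 / (6 * pi * 0.00094 * 9.65e-08)
D = 2.38265e-12 m^2/s = 2.383 um^2/s

2.383


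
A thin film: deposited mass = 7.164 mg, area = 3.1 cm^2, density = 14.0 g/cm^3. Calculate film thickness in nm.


Convert: m = 7.164 mg = 7.1640e-06 kg, A = 3.1 cm^2 = 3.1000e-04 m^2, rho = 14.0 g/cm^3 = 14000 kg/m^3
t = m / (A * rho)
t = 7.1640e-06 / (3.1000e-04 * 14000)
t = 1.6507e-06 m = 1650.7 nm

1650.7


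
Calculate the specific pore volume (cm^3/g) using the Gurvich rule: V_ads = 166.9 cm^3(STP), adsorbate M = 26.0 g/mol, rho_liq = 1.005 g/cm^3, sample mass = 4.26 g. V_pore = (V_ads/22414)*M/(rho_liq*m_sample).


Moles adsorbed n = V_ads / 22414 = 166.9 / 22414 = 7.446239e-03 mol
Liquid volume V_liq = n * M / rho_liq = 7.446239e-03 * 26.0 / 1.005 = 0.19264 cm^3
Specific pore volume V_pore = V_liq / m_sample = 0.19264 / 4.26
V_pore = 0.0452 cm^3/g

0.0452


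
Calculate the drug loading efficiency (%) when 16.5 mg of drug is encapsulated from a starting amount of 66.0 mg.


Drug loading efficiency = (drug loaded / drug initial) * 100
DLE = 16.5 / 66.0 * 100
DLE = 0.25 * 100
DLE = 25.0%

25.0


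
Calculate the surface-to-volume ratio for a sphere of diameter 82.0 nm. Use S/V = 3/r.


Radius r = 82.0/2 = 41 nm
S/V = 3 / r = 3 / 41
S/V = 0.0732 nm^-1

0.0732


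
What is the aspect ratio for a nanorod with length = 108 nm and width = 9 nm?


Aspect ratio AR = length / diameter
AR = 108 / 9
AR = 12.0

12.0


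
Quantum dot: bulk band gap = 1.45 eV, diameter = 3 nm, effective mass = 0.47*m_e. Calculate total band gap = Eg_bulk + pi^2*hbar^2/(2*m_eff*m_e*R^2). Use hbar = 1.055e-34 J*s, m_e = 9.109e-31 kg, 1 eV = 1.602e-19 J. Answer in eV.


Radius R = 3/2 nm = 1.5e-09 m
Confinement energy dE = pi^2 * hbar^2 / (2 * m_eff * m_e * R^2)
dE = pi^2 * (1.055e-34)^2 / (2 * 0.47 * 9.109e-31 * (1.5e-09)^2) J, divided by 1.602e-19 J/eV
dE = 0.3559 eV
Total band gap = E_g(bulk) + dE = 1.45 + 0.3559 = 1.8059 eV

1.8059


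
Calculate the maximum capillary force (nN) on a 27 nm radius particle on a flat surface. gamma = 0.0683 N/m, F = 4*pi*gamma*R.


Convert radius: R = 27 nm = 2.7e-08 m
F = 4 * pi * gamma * R
F = 4 * pi * 0.0683 * 2.7e-08
F = 2.31736e-08 N = 23.1736 nN

23.1736


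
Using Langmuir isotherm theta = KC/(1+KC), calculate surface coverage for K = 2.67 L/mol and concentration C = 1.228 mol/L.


Langmuir isotherm: theta = K*C / (1 + K*C)
K*C = 2.67 * 1.228 = 3.27876
theta = 3.27876 / (1 + 3.27876) = 3.27876 / 4.27876
theta = 0.7663

0.7663


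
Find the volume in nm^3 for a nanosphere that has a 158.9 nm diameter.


Radius r = 158.9/2 = 79.45 nm
Volume V = (4/3) * pi * r^3
V = (4/3) * pi * (79.45)^3
V = 2100730.37 nm^3

2100730.37


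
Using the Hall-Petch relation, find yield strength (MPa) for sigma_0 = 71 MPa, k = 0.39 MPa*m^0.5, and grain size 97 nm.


d = 97 nm = 9.7e-08 m
sqrt(d) = 0.0003114482
Hall-Petch contribution = k / sqrt(d) = 0.39 / 0.0003114482 = 1252.2 MPa
sigma = sigma_0 + k/sqrt(d) = 71 + 1252.2 = 1323.2 MPa

1323.2


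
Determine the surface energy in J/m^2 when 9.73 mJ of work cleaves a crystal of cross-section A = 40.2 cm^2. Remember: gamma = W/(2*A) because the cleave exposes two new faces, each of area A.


Convert: A = 40.2 cm^2 = 0.00402 m^2, W = 9.73 mJ = 0.00973 J
Cleaving exposes two faces of area A, so total new surface = 2*A and gamma = W / (2*A)
gamma = 0.00973 / (2 * 0.00402)
gamma = 1.21 J/m^2

1.21


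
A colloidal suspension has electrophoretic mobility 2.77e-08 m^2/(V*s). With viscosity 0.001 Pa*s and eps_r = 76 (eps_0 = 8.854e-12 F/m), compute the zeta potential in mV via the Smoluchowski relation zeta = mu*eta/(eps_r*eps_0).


Smoluchowski equation: zeta = mu * eta / (eps_r * eps_0)
zeta = 2.77e-08 * 0.001 / (76 * 8.854e-12)
zeta = 0.041165 V = 41.16 mV

41.16


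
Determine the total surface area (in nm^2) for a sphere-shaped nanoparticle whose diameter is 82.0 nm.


Radius r = 82.0/2 = 41 nm
Surface area SA = 4 * pi * r^2
SA = 4 * pi * (41)^2
SA = 21124.07 nm^2

21124.07


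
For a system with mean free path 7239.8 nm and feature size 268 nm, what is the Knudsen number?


Knudsen number Kn = lambda / L
Kn = 7239.8 / 268
Kn = 27.0142

27.0142


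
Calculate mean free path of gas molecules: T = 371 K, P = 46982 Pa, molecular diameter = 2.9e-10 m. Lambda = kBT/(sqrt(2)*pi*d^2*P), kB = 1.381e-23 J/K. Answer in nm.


Mean free path: lambda = kB*T / (sqrt(2) * pi * d^2 * P)
lambda = 1.381e-23 * 371 / (sqrt(2) * pi * (2.9e-10)^2 * 46982)
lambda = 2.9186e-07 m
lambda = 291.86 nm

291.86


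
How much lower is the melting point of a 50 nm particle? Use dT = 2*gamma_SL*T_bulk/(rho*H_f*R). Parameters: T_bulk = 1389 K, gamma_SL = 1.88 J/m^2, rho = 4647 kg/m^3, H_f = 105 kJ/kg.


Radius R = 50/2 = 25 nm = 2.5e-08 m
Convert H_f = 105 kJ/kg = 105000 J/kg
dT = 2 * gamma_SL * T_bulk / (rho * H_f * R)
dT = 2 * 1.88 * 1389 / (4647 * 105000 * 2.5e-08)
dT = 428.1 K

428.1


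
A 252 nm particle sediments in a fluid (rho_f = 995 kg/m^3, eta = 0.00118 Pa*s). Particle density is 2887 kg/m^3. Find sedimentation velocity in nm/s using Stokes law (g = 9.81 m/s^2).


Radius R = 252/2 nm = 1.26e-07 m
Density difference = 2887 - 995 = 1892 kg/m^3
v = 2 * R^2 * (rho_p - rho_f) * g / (9 * eta)
v = 2 * (1.26e-07)^2 * 1892 * 9.81 / (9 * 0.00118)
v = 5.54928e-08 m/s = 55.4928 nm/s

55.4928


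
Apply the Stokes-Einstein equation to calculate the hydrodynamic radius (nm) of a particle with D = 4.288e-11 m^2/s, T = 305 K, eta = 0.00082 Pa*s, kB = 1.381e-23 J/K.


Stokes-Einstein: R = kB*T / (6*pi*eta*D)
R = 1.381e-23 * 305 / (6 * pi * 0.00082 * 4.288e-11)
R = 6.35512e-09 m = 6.36 nm

6.36


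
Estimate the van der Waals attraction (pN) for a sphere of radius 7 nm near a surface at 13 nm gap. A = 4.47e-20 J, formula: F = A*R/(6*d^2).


Convert to SI: R = 7 nm = 7e-09 m, d = 13 nm = 1.3e-08 m
F = A * R / (6 * d^2)
F = 4.47e-20 * 7e-09 / (6 * (1.3e-08)^2)
F = 3.0858e-13 N = 0.309 pN

0.309


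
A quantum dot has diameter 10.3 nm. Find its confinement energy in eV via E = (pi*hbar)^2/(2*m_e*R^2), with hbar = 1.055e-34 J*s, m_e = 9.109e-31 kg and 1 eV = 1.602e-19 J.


Radius R = 10.3/2 = 5.15 nm = 5.15e-09 m
E = (pi * 1.055e-34)^2 / (2 * 9.109e-31 * (5.15e-09)^2)
E(J) = 2.27347e-21
E = E(J) / 1.602e-19 = 0.0142 eV

0.0142


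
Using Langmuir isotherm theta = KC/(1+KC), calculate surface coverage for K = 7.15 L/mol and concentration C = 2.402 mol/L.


Langmuir isotherm: theta = K*C / (1 + K*C)
K*C = 7.15 * 2.402 = 17.1743
theta = 17.1743 / (1 + 17.1743) = 17.1743 / 18.1743
theta = 0.945

0.945


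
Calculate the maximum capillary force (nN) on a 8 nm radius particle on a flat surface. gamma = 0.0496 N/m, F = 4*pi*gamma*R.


Convert radius: R = 8 nm = 8e-09 m
F = 4 * pi * gamma * R
F = 4 * pi * 0.0496 * 8e-09
F = 4.98634e-09 N = 4.9863 nN

4.9863


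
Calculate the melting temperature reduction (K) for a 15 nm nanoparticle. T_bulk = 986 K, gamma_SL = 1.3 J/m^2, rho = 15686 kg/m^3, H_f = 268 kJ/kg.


Radius R = 15/2 = 7.5 nm = 7.5e-09 m
Convert H_f = 268 kJ/kg = 268000 J/kg
dT = 2 * gamma_SL * T_bulk / (rho * H_f * R)
dT = 2 * 1.3 * 986 / (15686 * 268000 * 7.5e-09)
dT = 81.3 K

81.3


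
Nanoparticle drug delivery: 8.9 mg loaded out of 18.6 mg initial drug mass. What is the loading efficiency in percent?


Drug loading efficiency = (drug loaded / drug initial) * 100
DLE = 8.9 / 18.6 * 100
DLE = 0.4785 * 100
DLE = 47.85%

47.85


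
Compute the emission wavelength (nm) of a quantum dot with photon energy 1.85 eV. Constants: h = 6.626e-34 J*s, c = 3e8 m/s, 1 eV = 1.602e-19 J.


Convert energy: E = 1.85 eV = 1.85 * 1.602e-19 = 2.9637e-19 J
lambda = h*c / E = 6.626e-34 * 3e8 / 2.9637e-19
lambda = 6.70716e-07 m = 670.7 nm

670.7


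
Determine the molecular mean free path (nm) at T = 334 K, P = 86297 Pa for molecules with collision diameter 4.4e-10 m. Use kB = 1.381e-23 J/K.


Mean free path: lambda = kB*T / (sqrt(2) * pi * d^2 * P)
lambda = 1.381e-23 * 334 / (sqrt(2) * pi * (4.4e-10)^2 * 86297)
lambda = 6.21404e-08 m
lambda = 62.14 nm

62.14


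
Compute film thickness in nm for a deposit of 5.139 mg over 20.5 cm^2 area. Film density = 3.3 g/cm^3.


Convert: m = 5.139 mg = 5.1390e-06 kg, A = 20.5 cm^2 = 2.0500e-03 m^2, rho = 3.3 g/cm^3 = 3300 kg/m^3
t = m / (A * rho)
t = 5.1390e-06 / (2.0500e-03 * 3300)
t = 7.5965e-07 m = 759.6 nm

759.6


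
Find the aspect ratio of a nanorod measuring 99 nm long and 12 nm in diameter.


Aspect ratio AR = length / diameter
AR = 99 / 12
AR = 8.25

8.25


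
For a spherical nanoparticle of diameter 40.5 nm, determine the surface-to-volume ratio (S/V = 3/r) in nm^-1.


Radius r = 40.5/2 = 20.25 nm
S/V = 3 / r = 3 / 20.25
S/V = 0.1481 nm^-1

0.1481


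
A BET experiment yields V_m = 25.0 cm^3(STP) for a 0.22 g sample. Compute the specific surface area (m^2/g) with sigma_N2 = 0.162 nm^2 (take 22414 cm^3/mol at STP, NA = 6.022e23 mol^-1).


Number of moles in monolayer = V_m / 22414 = 25.0 / 22414 = 0.00111537
Number of molecules = moles * NA = 0.00111537 * 6.022e23
SA = molecules * sigma / mass
SA = (25.0 / 22414) * 6.022e23 * 0.162e-18 / 0.22
SA = 494.6 m^2/g

494.6


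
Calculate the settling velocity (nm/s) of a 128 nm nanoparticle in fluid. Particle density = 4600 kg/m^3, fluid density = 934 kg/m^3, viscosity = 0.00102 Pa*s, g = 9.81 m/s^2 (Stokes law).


Radius R = 128/2 nm = 6.4e-08 m
Density difference = 4600 - 934 = 3666 kg/m^3
v = 2 * R^2 * (rho_p - rho_f) * g / (9 * eta)
v = 2 * (6.4e-08)^2 * 3666 * 9.81 / (9 * 0.00102)
v = 3.20929e-08 m/s = 32.0929 nm/s

32.0929


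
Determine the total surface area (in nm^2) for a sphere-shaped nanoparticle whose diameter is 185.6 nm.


Radius r = 185.6/2 = 92.8 nm
Surface area SA = 4 * pi * r^2
SA = 4 * pi * (92.8)^2
SA = 108219.57 nm^2

108219.57


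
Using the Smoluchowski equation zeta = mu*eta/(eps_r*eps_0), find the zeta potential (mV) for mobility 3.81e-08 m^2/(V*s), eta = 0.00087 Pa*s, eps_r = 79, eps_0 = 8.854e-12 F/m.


Smoluchowski equation: zeta = mu * eta / (eps_r * eps_0)
zeta = 3.81e-08 * 0.00087 / (79 * 8.854e-12)
zeta = 0.047389 V = 47.39 mV

47.39


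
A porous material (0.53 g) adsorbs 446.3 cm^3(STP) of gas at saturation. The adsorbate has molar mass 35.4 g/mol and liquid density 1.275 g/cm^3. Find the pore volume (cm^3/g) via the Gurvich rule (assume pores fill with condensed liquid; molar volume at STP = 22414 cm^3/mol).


Moles adsorbed n = V_ads / 22414 = 446.3 / 22414 = 1.991166e-02 mol
Liquid volume V_liq = n * M / rho_liq = 1.991166e-02 * 35.4 / 1.275 = 0.55284 cm^3
Specific pore volume V_pore = V_liq / m_sample = 0.55284 / 0.53
V_pore = 1.0431 cm^3/g

1.0431


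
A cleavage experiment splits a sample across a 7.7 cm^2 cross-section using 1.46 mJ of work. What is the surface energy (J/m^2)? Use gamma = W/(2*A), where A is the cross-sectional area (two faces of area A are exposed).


Convert: A = 7.7 cm^2 = 0.00077 m^2, W = 1.46 mJ = 0.00146 J
Cleaving exposes two faces of area A, so total new surface = 2*A and gamma = W / (2*A)
gamma = 0.00146 / (2 * 0.00077)
gamma = 0.948 J/m^2

0.948


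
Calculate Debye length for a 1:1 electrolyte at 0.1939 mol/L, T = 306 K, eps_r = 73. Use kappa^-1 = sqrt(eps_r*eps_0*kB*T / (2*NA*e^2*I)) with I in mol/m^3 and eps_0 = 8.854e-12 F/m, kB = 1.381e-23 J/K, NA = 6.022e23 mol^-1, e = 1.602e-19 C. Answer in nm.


Ionic strength I = 0.1939 * 1^2 * 1000 = 193.9 mol/m^3
kappa^-1 = sqrt(73 * 8.854e-12 * 1.381e-23 * 306 / (2 * 6.022e23 * (1.602e-19)^2 * 193.9))
kappa^-1 = 0.675 nm

0.675


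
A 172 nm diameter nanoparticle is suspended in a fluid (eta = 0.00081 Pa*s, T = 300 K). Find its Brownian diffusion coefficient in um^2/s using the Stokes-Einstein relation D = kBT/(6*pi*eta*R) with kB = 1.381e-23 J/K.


Radius R = 172/2 = 86 nm = 8.6e-08 m
D = kB*T / (6*pi*eta*R)
D = 1.381e-23 * 300 / (6 * pi * 0.00081 * 8.6e-08)
D = 3.15523e-12 m^2/s = 3.155 um^2/s

3.155


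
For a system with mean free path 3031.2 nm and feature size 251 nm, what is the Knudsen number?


Knudsen number Kn = lambda / L
Kn = 3031.2 / 251
Kn = 12.0765

12.0765


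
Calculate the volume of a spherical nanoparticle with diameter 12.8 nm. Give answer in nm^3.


Radius r = 12.8/2 = 6.4 nm
Volume V = (4/3) * pi * r^3
V = (4/3) * pi * (6.4)^3
V = 1098.07 nm^3

1098.07


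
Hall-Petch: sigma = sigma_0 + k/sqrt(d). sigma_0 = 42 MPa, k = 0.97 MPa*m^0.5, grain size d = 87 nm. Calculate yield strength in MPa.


d = 87 nm = 8.7e-08 m
sqrt(d) = 0.0002949576
Hall-Petch contribution = k / sqrt(d) = 0.97 / 0.0002949576 = 3288.6 MPa
sigma = sigma_0 + k/sqrt(d) = 42 + 3288.6 = 3330.6 MPa

3330.6


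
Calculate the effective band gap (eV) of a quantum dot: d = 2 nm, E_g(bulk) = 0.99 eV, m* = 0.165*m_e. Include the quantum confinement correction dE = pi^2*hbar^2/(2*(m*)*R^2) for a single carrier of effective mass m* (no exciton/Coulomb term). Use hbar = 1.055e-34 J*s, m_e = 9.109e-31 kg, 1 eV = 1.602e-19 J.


Radius R = 2/2 nm = 1e-09 m
Confinement energy dE = pi^2 * hbar^2 / (2 * m_eff * m_e * R^2)
dE = pi^2 * (1.055e-34)^2 / (2 * 0.165 * 9.109e-31 * (1e-09)^2) J, divided by 1.602e-19 J/eV
dE = 2.2812 eV
Total band gap = E_g(bulk) + dE = 0.99 + 2.2812 = 3.2712 eV

3.2712


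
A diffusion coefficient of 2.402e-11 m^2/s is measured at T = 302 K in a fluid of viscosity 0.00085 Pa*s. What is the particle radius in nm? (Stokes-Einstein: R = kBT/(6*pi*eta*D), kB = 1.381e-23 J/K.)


Stokes-Einstein: R = kB*T / (6*pi*eta*D)
R = 1.381e-23 * 302 / (6 * pi * 0.00085 * 2.402e-11)
R = 1.0837e-08 m = 10.84 nm

10.84


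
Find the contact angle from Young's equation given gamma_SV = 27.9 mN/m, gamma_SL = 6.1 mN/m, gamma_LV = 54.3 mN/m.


cos(theta) = (gamma_SV - gamma_SL) / gamma_LV
cos(theta) = (27.9 - 6.1) / 54.3
cos(theta) = 0.401473
theta = arccos(0.401473) = 66.33 degrees

66.33


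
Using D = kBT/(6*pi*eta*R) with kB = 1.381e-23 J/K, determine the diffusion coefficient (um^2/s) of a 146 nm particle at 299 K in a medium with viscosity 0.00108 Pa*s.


Radius R = 146/2 = 73 nm = 7.3e-08 m
D = kB*T / (6*pi*eta*R)
D = 1.381e-23 * 299 / (6 * pi * 0.00108 * 7.3e-08)
D = 2.77854e-12 m^2/s = 2.779 um^2/s

2.779


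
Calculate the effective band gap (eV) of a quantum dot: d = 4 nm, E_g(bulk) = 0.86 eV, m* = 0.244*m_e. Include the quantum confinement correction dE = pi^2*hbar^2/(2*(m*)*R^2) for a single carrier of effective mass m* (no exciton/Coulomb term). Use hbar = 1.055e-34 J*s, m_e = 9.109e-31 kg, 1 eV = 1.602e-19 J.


Radius R = 4/2 nm = 2e-09 m
Confinement energy dE = pi^2 * hbar^2 / (2 * m_eff * m_e * R^2)
dE = pi^2 * (1.055e-34)^2 / (2 * 0.244 * 9.109e-31 * (2e-09)^2) J, divided by 1.602e-19 J/eV
dE = 0.3856 eV
Total band gap = E_g(bulk) + dE = 0.86 + 0.3856 = 1.2456 eV

1.2456


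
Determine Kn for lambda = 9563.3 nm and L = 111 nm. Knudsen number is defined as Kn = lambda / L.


Knudsen number Kn = lambda / L
Kn = 9563.3 / 111
Kn = 86.1559

86.1559
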